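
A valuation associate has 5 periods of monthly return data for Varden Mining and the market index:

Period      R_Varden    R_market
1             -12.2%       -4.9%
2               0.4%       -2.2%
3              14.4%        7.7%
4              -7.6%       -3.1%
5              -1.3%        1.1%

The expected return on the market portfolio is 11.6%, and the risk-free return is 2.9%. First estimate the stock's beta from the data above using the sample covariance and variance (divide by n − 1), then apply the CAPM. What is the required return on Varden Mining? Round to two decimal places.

19.68%

Mean R_i = (-12.2 + 0.4 + 14.4 − 7.6 − 1.3) / 5 = -1.2600%
Mean R_m = (-4.9 − 2.2 + 7.7 − 3.1 + 1.1) / 5 = -0.2800%
Σ(R_i − R̄_i)(R_m − R̄_m) = 190.1460  ⇒  Cov = 190.1460 / 4 = 47.5365
Σ(R_m − R̄_m)² = 98.5680  ⇒  Var(R_m) = 98.5680 / 4 = 24.6420
β = Cov / Var(R_m) = 47.5365 / 24.6420 = 1.9291
MRP = 11.6% − 2.9% = 8.70%
E(R) = R_f + β × MRP = 2.9% + 1.9291 × 8.7% = 19.68%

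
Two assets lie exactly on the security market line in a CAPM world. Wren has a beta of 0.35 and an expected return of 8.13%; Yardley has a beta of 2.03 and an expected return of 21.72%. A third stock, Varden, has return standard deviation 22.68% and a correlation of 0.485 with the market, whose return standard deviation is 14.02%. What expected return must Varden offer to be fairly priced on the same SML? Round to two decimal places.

11.65%

MRP = (21.72% − 8.13%) / (2.03 − 0.35) = 8.0893%
R_f = 8.13% − 0.35 × 8.0893% = 5.2987%
β_Varden = ρ·σ_i/σ_m = 0.485 × 22.68 / 14.02 = 0.7846
E(R_Varden) = R_f + β × MRP = 5.2987% + 0.7846 × 8.0893% = 11.65%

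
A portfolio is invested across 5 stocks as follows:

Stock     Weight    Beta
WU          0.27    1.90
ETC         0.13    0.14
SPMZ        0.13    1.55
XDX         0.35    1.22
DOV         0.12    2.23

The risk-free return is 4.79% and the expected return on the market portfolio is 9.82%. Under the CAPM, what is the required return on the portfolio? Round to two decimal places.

11.97%

β_P = Σ w_i β_i = 0.27×1.90 + 0.13×0.14 + 0.13×1.55 + 0.35×1.22 + 0.12×2.23 = 1.4273
MRP = 9.82% − 4.79% = 5.03%
E(R_P) = R_f + β_P × MRP = 4.79% + 1.4273 × 5.03% = 11.97%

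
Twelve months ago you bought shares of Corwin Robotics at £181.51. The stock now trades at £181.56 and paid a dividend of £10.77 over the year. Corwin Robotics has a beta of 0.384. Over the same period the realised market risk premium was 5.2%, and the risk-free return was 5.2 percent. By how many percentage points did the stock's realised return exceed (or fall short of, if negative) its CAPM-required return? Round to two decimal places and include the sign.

Realised HPR = (P1 + D1 − P0) / P0 = (181.56 + 10.77 − 181.51) / 181.51 = 10.82 / 181.51 = 5.9611%
CAPM required = R_f + β·MRP = 5.2% + 0.384 × 5.2% = 7.1968%
α = realised − required = 5.9611% − 7.1968% = -1.24%

-1.24%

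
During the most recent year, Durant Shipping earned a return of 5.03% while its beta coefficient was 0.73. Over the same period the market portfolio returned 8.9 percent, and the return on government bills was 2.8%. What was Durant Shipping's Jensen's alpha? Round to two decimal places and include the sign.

Market excess return = 8.9% − 2.8% = 6.10%
CAPM benchmark = R_f + β(R_m − R_f) = 2.8% + 0.73 × 6.1% = 7.2530%
α = actual − benchmark = 5.03% − 7.2530% = -2.22%

-2.22%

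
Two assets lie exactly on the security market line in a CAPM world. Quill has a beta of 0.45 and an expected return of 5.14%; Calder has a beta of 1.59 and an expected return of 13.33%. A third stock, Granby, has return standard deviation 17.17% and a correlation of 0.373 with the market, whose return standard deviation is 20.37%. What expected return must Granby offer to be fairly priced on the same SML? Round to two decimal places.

MRP = (13.33% − 5.14%) / (1.59 − 0.45) = 7.1842%
R_f = 5.14% − 0.45 × 7.1842% = 1.9071%
β_Granby = ρ·σ_i/σ_m = 0.373 × 17.17 / 20.37 = 0.3144
E(R_Granby) = R_f + β × MRP = 1.9071% + 0.3144 × 7.1842% = 4.17%

4.17%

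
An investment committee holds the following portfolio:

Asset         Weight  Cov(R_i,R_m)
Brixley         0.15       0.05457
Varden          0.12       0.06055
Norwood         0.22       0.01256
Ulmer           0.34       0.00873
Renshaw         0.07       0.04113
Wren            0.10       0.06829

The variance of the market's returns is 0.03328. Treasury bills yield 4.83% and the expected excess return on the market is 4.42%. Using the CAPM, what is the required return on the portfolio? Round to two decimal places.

β_Brixley = 0.05457 / 0.03328 = 1.6397
β_Varden = 0.06055 / 0.03328 = 1.8194
β_Norwood = 0.01256 / 0.03328 = 0.3774
β_Ulmer = 0.00873 / 0.03328 = 0.2623
β_Renshaw = 0.04113 / 0.03328 = 1.2359
β_Wren = 0.06829 / 0.03328 = 2.0520
β_P = Σ w_i β_i = 0.15×1.6397 + 0.12×1.8194 + 0.22×0.3774 + 0.34×0.2623 + 0.07×1.2359 + 0.10×2.0520 = 0.9282
E(R_P) = R_f + β_P × MRP = 4.83% + 0.9282 × 4.42% = 8.93%

8.93%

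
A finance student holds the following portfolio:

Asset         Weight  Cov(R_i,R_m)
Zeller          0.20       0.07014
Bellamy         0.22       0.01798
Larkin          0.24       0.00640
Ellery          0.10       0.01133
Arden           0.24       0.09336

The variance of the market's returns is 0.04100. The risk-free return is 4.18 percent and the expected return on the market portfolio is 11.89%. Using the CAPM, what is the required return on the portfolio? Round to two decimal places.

β_Zeller = 0.07014 / 0.04100 = 1.7107
β_Bellamy = 0.01798 / 0.04100 = 0.4385
β_Larkin = 0.00640 / 0.04100 = 0.1561
β_Ellery = 0.01133 / 0.04100 = 0.2763
β_Arden = 0.09336 / 0.04100 = 2.2771
β_P = Σ w_i β_i = 0.20×1.7107 + 0.22×0.4385 + 0.24×0.1561 + 0.10×0.2763 + 0.24×2.2771 = 1.0502
MRP = 11.89% − 4.18% = 7.71%
E(R_P) = R_f + β_P × MRP = 4.18% + 1.0502 × 7.71% = 12.28%

12.28%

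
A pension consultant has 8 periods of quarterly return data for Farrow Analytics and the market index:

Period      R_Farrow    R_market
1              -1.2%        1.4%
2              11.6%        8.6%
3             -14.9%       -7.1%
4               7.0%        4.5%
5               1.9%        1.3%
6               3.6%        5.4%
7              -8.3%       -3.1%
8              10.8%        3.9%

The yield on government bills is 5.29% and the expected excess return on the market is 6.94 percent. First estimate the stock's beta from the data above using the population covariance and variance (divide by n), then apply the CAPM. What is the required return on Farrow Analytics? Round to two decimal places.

Mean R_i = (-1.2 + 11.6 − 14.9 + 7.0 + 1.9 + 3.6 − 8.3 + 10.8) / 8 = 1.3125%
Mean R_m = (1.4 + 8.6 − 7.1 + 4.5 + 1.3 + 5.4 − 3.1 + 3.9) / 8 = 1.8625%
Σ(R_i − R̄_i)(R_m − R̄_m) = 305.5738  ⇒  Cov = 305.5738 / 8 = 38.1967
Σ(R_m − R̄_m)² = 174.4988  ⇒  Var(R_m) = 174.4988 / 8 = 21.8124
β = Cov / Var(R_m) = 38.1967 / 21.8124 = 1.7511
E(R) = R_f + β × MRP = 5.29% + 1.7511 × 6.94% = 17.44%

17.44%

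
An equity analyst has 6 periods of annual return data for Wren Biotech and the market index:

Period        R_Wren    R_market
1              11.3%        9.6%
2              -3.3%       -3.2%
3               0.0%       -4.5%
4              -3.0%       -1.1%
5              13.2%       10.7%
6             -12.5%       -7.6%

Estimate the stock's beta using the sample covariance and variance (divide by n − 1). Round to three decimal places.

Mean R_i = (11.3 − 3.3 + 0.0 − 3.0 + 13.2 − 12.5) / 6 = 0.9500%
Mean R_m = (9.6 − 3.2 − 4.5 − 1.1 + 10.7 − 7.6) / 6 = 0.6500%
Σ(R_i − R̄_i)(R_m − R̄_m) = 354.8750  ⇒  Cov = 354.8750 / 5 = 70.9750
Σ(R_m − R̄_m)² = 293.5750  ⇒  Var(R_m) = 293.5750 / 5 = 58.7150
β = Cov / Var(R_m) = 70.9750 / 58.7150 = 1.2088

1.209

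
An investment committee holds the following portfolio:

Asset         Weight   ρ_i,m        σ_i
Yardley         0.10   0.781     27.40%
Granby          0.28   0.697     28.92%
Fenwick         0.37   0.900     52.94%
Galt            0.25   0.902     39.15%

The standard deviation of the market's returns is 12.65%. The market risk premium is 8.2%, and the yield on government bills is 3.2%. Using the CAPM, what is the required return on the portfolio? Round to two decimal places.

β_Yardley = 0.781 × 27.40% / 12.65% = 1.6917
β_Granby = 0.697 × 28.92% / 12.65% = 1.5935
β_Fenwick = 0.900 × 52.94% / 12.65% = 3.7665
β_Galt = 0.902 × 39.15% / 12.65% = 2.7916
β_P = Σ w_i β_i = 0.10×1.6917 + 0.28×1.5935 + 0.37×3.7665 + 0.25×2.7916 = 2.7069
E(R_P) = R_f + β_P × MRP = 3.2% + 2.7069 × 8.2% = 25.40%

25.40%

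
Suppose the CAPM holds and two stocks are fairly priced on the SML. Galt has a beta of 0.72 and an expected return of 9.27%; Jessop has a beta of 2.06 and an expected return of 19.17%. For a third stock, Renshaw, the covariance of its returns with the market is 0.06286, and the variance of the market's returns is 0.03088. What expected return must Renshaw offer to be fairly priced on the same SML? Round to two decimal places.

18.99%

MRP = (19.17% − 9.27%) / (2.06 − 0.72) = 7.3881%
R_f = 9.27% − 0.72 × 7.3881% = 3.9506%
β_Renshaw = Cov / Var(R_m) = 0.06286 / 0.03088 = 2.0356
E(R_Renshaw) = R_f + β × MRP = 3.9506% + 2.0356 × 7.3881% = 18.99%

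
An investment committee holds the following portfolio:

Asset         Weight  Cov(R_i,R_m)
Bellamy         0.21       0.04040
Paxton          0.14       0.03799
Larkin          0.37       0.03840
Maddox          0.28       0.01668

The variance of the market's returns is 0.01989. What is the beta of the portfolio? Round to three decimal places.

1.643

β_Bellamy = 0.04040 / 0.01989 = 2.0312
β_Paxton = 0.03799 / 0.01989 = 1.9100
β_Larkin = 0.03840 / 0.01989 = 1.9306
β_Maddox = 0.01668 / 0.01989 = 0.8386
β_P = Σ w_i β_i = 0.21×2.0312 + 0.14×1.9100 + 0.37×1.9306 + 0.28×0.8386 = 1.6431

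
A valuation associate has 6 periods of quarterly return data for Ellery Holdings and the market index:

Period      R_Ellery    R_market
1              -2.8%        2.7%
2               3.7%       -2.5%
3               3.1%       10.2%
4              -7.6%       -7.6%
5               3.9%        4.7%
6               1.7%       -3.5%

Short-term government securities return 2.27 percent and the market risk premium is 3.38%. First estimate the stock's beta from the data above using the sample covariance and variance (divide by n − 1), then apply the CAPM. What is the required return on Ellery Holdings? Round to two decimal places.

Mean R_i = (-2.8 + 3.7 + 3.1 − 7.6 + 3.9 + 1.7) / 6 = 0.3333%
Mean R_m = (2.7 − 2.5 + 10.2 − 7.6 + 4.7 − 3.5) / 6 = 0.6667%
Σ(R_i − R̄_i)(R_m − R̄_m) = 83.6167  ⇒  Cov = 83.6167 / 5 = 16.7233
Σ(R_m − R̄_m)² = 207.0133  ⇒  Var(R_m) = 207.0133 / 5 = 41.4027
β = Cov / Var(R_m) = 16.7233 / 41.4027 = 0.4039
E(R) = R_f + β × MRP = 2.27% + 0.4039 × 3.38% = 3.64%

3.64%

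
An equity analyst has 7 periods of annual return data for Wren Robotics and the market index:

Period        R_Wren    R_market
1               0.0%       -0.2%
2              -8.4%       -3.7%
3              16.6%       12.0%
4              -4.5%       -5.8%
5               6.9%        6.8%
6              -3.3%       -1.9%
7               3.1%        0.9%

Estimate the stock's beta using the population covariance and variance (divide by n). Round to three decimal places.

Mean R_i = (0.0 − 8.4 + 16.6 − 4.5 + 6.9 − 3.3 + 3.1) / 7 = 1.4857%
Mean R_m = (-0.2 − 3.7 + 12.0 − 5.8 + 6.8 − 1.9 + 0.9) / 7 = 1.1571%
Σ(R_i − R̄_i)(R_m − R̄_m) = 300.3257  ⇒  Cov = 300.3257 / 7 = 42.9037
Σ(R_m − R̄_m)² = 232.6571  ⇒  Var(R_m) = 232.6571 / 7 = 33.2367
β = Cov / Var(R_m) = 42.9037 / 33.2367 = 1.2909

1.291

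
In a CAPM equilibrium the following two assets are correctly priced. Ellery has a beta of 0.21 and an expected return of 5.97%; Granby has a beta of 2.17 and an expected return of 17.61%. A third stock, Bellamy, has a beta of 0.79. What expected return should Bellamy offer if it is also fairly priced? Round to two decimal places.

MRP (SML slope) = (17.61% − 5.97%) / (2.17 − 0.21) = 11.64% / 1.96 = 5.9388%
R_f (intercept) = 5.97% − 0.21 × 5.9388% = 4.7229%
E(R_Bellamy) = R_f + β × MRP = 4.7229% + 0.79 × 5.9388% = 9.41%

9.41%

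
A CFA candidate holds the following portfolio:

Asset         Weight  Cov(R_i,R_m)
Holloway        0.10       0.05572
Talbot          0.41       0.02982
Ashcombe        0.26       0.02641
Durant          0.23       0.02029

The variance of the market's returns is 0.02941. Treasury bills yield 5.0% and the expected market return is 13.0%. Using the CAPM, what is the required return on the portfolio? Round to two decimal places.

β_Holloway = 0.05572 / 0.02941 = 1.8946
β_Talbot = 0.02982 / 0.02941 = 1.0139
β_Ashcombe = 0.02641 / 0.02941 = 0.8980
β_Durant = 0.02029 / 0.02941 = 0.6899
β_P = Σ w_i β_i = 0.10×1.8946 + 0.41×1.0139 + 0.26×0.8980 + 0.23×0.6899 = 0.9973
MRP = 13.0% − 5.0% = 8.00%
E(R_P) = R_f + β_P × MRP = 5.0% + 0.9973 × 8.0% = 12.98%

12.98%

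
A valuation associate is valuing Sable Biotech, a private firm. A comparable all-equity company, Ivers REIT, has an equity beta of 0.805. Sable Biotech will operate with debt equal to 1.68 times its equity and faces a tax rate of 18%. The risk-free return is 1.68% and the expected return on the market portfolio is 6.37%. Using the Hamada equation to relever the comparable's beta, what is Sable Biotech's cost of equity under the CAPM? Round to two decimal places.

10.66%

β_L = β_U × [1 + (1 − t)(D/E)] = 0.805 × [1 + (1 − 0.18) × 1.68]
    = 0.805 × [1 + 0.82 × 1.68] = 0.805 × 2.3776 = 1.9140
MRP = 6.37% − 1.68% = 4.69%
E(R) = R_f + β_L × MRP = 1.68% + 1.9140 × 4.69% = 10.66%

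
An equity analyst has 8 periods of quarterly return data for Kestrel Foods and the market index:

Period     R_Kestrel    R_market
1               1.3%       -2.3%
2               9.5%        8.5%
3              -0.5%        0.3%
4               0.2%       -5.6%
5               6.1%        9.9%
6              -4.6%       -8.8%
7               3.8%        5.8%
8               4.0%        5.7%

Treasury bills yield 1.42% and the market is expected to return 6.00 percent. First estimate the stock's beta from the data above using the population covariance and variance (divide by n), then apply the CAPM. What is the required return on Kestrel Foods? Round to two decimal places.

4.06%

Mean R_i = (1.3 + 9.5 − 0.5 + 0.2 + 6.1 − 4.6 + 3.8 + 4.0) / 8 = 2.4750%
Mean R_m = (-2.3 + 8.5 + 0.3 − 5.6 + 9.9 − 8.8 + 5.8 + 5.7) / 8 = 1.6875%
Σ(R_i − R̄_i)(R_m − R̄_m) = 188.7875  ⇒  Cov = 188.7875 / 8 = 23.5984
Σ(R_m − R̄_m)² = 327.7888  ⇒  Var(R_m) = 327.7888 / 8 = 40.9736
β = Cov / Var(R_m) = 23.5984 / 40.9736 = 0.5759
MRP = 6.00% − 1.42% = 4.58%
E(R) = R_f + β × MRP = 1.42% + 0.5759 × 4.58% = 4.06%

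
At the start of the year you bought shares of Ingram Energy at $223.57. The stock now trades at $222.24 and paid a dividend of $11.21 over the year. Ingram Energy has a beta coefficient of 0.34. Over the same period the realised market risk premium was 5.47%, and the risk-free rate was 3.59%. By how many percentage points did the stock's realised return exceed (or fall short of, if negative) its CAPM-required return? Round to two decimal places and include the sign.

Realised HPR = (P1 + D1 − P0) / P0 = (222.24 + 11.21 − 223.57) / 223.57 = 9.88 / 223.57 = 4.4192%
CAPM required = R_f + β·MRP = 3.59% + 0.34 × 5.47% = 5.4498%
α = realised − required = 4.4192% − 5.4498% = -1.03%

-1.03%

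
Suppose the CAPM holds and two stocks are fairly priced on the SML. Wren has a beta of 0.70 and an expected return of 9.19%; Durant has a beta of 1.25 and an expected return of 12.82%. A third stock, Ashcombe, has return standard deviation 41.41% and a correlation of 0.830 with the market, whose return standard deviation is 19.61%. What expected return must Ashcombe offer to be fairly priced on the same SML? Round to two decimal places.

16.14%

MRP = (12.82% − 9.19%) / (1.25 − 0.70) = 6.6000%
R_f = 9.19% − 0.70 × 6.6000% = 4.5700%
β_Ashcombe = ρ·σ_i/σ_m = 0.830 × 41.41 / 19.61 = 1.7527
E(R_Ashcombe) = R_f + β × MRP = 4.5700% + 1.7527 × 6.6000% = 16.14%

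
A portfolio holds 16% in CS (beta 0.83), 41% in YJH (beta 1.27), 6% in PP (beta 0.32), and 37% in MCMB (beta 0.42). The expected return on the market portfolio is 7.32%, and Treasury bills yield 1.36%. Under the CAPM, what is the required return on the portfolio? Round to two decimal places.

6.30%

β_P = Σ w_i β_i = 0.16×0.83 + 0.41×1.27 + 0.06×0.32 + 0.37×0.42 = 0.8281
MRP = 7.32% − 1.36% = 5.96%
E(R_P) = R_f + β_P × MRP = 1.36% + 0.8281 × 5.96% = 6.30%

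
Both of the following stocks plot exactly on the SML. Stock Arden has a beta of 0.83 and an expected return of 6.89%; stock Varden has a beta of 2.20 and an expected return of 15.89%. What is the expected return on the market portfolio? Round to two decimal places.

8.01%

Both satisfy E(R) = R_f + β·MRP, so the slope of the SML is
MRP = (15.89% − 6.89%) / (2.20 − 0.83) = 9.00% / 1.37 = 6.5693%
R_f = E(R_Arden) − β_Arden·MRP = 6.89% − 0.83 × 6.5693% = 1.4375%
E(R_m) = R_f + MRP = 1.4375% + 6.5693% = 8.01%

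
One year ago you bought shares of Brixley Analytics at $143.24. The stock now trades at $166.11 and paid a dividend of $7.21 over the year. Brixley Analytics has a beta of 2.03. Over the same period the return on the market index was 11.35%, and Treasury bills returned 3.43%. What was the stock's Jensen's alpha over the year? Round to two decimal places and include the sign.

Realised HPR = (P1 + D1 − P0) / P0 = (166.11 + 7.21 − 143.24) / 143.24 = 30.08 / 143.24 = 20.9997%
MRP = 11.35% − 3.43% = 7.92%
CAPM required = R_f + β·MRP = 3.43% + 2.03 × 7.92% = 19.5076%
α = realised − required = 20.9997% − 19.5076% = +1.49%

+1.49%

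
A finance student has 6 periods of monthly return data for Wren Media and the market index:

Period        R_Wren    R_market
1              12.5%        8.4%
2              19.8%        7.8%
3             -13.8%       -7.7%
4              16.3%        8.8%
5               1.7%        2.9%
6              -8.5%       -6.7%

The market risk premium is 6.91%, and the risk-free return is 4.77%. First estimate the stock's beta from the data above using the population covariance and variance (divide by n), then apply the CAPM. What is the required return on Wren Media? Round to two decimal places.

Mean R_i = (12.5 + 19.8 − 13.8 + 16.3 + 1.7 − 8.5) / 6 = 4.6667%
Mean R_m = (8.4 + 7.8 − 7.7 + 8.8 + 2.9 − 6.7) / 6 = 2.2500%
Σ(R_i − R̄_i)(R_m − R̄_m) = 508.0200  ⇒  Cov = 508.0200 / 6 = 84.6700
Σ(R_m − R̄_m)² = 291.0550  ⇒  Var(R_m) = 291.0550 / 6 = 48.5092
β = Cov / Var(R_m) = 84.6700 / 48.5092 = 1.7454
E(R) = R_f + β × MRP = 4.77% + 1.7454 × 6.91% = 16.83%

16.83%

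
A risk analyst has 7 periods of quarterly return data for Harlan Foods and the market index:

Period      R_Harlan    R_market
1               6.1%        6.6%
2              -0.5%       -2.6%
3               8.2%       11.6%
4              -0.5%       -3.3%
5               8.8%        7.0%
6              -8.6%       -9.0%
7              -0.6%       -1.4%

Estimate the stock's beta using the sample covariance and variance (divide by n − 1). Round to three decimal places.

0.827

Mean R_i = (6.1 − 0.5 + 8.2 − 0.5 + 8.8 − 8.6 − 0.6) / 7 = 1.8429%
Mean R_m = (6.6 − 2.6 + 11.6 − 3.3 + 7.0 − 9.0 − 1.4) / 7 = 1.2714%
Σ(R_i − R̄_i)(R_m − R̄_m) = 261.7686  ⇒  Cov = 261.7686 / 6 = 43.6281
Σ(R_m − R̄_m)² = 316.4143  ⇒  Var(R_m) = 316.4143 / 6 = 52.7357
β = Cov / Var(R_m) = 43.6281 / 52.7357 = 0.8273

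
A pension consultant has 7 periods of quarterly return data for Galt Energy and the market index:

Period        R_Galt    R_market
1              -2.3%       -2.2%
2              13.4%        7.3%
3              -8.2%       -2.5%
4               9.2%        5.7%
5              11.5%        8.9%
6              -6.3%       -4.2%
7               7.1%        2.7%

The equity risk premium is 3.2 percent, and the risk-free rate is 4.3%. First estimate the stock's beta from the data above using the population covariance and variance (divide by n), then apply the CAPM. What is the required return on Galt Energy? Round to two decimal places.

9.49%

Mean R_i = (-2.3 + 13.4 − 8.2 + 9.2 + 11.5 − 6.3 + 7.1) / 7 = 3.4857%
Mean R_m = (-2.2 + 7.3 − 2.5 + 5.7 + 8.9 − 4.2 + 2.7) / 7 = 2.2429%
Σ(R_i − R̄_i)(R_m − R̄_m) = 269.0743  ⇒  Cov = 269.0743 / 7 = 38.4392
Σ(R_m − R̄_m)² = 165.7971  ⇒  Var(R_m) = 165.7971 / 7 = 23.6853
β = Cov / Var(R_m) = 38.4392 / 23.6853 = 1.6229
E(R) = R_f + β × MRP = 4.3% + 1.6229 × 3.2% = 9.49%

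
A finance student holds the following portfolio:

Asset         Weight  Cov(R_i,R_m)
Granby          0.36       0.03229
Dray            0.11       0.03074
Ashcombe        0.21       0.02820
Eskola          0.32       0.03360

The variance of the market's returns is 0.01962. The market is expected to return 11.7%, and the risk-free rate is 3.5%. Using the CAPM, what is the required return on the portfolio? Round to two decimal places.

16.74%

β_Granby = 0.03229 / 0.01962 = 1.6458
β_Dray = 0.03074 / 0.01962 = 1.5668
β_Ashcombe = 0.02820 / 0.01962 = 1.4373
β_Eskola = 0.03360 / 0.01962 = 1.7125
β_P = Σ w_i β_i = 0.36×1.6458 + 0.11×1.5668 + 0.21×1.4373 + 0.32×1.7125 = 1.6147
MRP = 11.7% − 3.5% = 8.20%
E(R_P) = R_f + β_P × MRP = 3.5% + 1.6147 × 8.2% = 16.74%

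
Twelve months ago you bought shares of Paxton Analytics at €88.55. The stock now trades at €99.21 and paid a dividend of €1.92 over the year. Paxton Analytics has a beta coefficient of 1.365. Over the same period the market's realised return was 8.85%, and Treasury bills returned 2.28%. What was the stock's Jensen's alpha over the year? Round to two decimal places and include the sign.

Realised HPR = (P1 + D1 − P0) / P0 = (99.21 + 1.92 − 88.55) / 88.55 = 12.58 / 88.55 = 14.2067%
MRP = 8.85% − 2.28% = 6.57%
CAPM required = R_f + β·MRP = 2.28% + 1.365 × 6.57% = 11.24805%
α = realised − required = 14.2067% − 11.24805% = +2.96%

+2.96%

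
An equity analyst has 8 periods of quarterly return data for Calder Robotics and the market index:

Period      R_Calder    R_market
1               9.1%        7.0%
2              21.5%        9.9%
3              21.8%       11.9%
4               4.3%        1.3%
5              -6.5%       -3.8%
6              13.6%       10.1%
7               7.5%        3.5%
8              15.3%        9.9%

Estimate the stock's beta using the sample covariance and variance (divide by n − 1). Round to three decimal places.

1.653

Mean R_i = (9.1 + 21.5 + 21.8 + 4.3 − 6.5 + 13.6 + 7.5 + 15.3) / 8 = 10.8250%
Mean R_m = (7.0 + 9.9 + 11.9 + 1.3 − 3.8 + 10.1 + 3.5 + 9.9) / 8 = 6.2250%
Σ(R_i − R̄_i)(R_m − R̄_m) = 342.2550  ⇒  Cov = 342.2550 / 7 = 48.8936
Σ(R_m − R̄_m)² = 207.0150  ⇒  Var(R_m) = 207.0150 / 7 = 29.5736
β = Cov / Var(R_m) = 48.8936 / 29.5736 = 1.6533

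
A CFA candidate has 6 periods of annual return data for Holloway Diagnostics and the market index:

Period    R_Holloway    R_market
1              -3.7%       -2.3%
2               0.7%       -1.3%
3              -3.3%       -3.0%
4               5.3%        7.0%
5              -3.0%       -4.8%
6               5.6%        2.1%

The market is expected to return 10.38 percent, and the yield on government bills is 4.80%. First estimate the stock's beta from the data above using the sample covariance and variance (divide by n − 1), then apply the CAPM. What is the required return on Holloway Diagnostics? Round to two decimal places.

9.76%

Mean R_i = (-3.7 + 0.7 − 3.3 + 5.3 − 3.0 + 5.6) / 6 = 0.2667%
Mean R_m = (-2.3 − 1.3 − 3.0 + 7.0 − 4.8 + 2.1) / 6 = -0.3833%
Σ(R_i − R̄_i)(R_m − R̄_m) = 81.3733  ⇒  Cov = 81.3733 / 5 = 16.2747
Σ(R_m − R̄_m)² = 91.5483  ⇒  Var(R_m) = 91.5483 / 5 = 18.3097
β = Cov / Var(R_m) = 16.2747 / 18.3097 = 0.8889
MRP = 10.38% − 4.80% = 5.58%
E(R) = R_f + β × MRP = 4.80% + 0.8889 × 5.58% = 9.76%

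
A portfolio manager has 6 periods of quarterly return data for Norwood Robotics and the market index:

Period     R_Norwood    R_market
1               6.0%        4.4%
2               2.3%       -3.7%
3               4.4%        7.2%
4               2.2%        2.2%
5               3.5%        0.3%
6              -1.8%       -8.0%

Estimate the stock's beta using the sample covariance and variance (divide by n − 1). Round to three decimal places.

0.414

Mean R_i = (6.0 + 2.3 + 4.4 + 2.2 + 3.5 − 1.8) / 6 = 2.7667%
Mean R_m = (4.4 − 3.7 + 7.2 + 2.2 + 0.3 − 8.0) / 6 = 0.4000%
Σ(R_i − R̄_i)(R_m − R̄_m) = 63.2200  ⇒  Cov = 63.2200 / 5 = 12.6440
Σ(R_m − R̄_m)² = 152.8600  ⇒  Var(R_m) = 152.8600 / 5 = 30.5720
β = Cov / Var(R_m) = 12.6440 / 30.5720 = 0.4136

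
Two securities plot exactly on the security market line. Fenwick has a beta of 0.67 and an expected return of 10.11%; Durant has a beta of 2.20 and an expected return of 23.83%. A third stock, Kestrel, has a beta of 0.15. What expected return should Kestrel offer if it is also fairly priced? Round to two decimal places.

5.45%

MRP (SML slope) = (23.83% − 10.11%) / (2.20 − 0.67) = 13.72% / 1.53 = 8.9673%
R_f (intercept) = 10.11% − 0.67 × 8.9673% = 4.1019%
E(R_Kestrel) = R_f + β × MRP = 4.1019% + 0.15 × 8.9673% = 5.45%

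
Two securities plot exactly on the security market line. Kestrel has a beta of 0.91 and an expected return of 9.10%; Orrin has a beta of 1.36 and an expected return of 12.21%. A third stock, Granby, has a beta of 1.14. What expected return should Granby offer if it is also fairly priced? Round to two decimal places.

MRP (SML slope) = (12.21% − 9.10%) / (1.36 − 0.91) = 3.11% / 0.45 = 6.9111%
R_f (intercept) = 9.10% − 0.91 × 6.9111% = 2.8109%
E(R_Granby) = R_f + β × MRP = 2.8109% + 1.14 × 6.9111% = 10.69%

10.69%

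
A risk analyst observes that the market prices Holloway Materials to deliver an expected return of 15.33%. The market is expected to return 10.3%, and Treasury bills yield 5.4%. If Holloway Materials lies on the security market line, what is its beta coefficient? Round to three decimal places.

2.027

MRP = 10.3% − 5.4% = 4.90%
β = (E(R) − R_f) / MRP = (15.33% − 5.4%) / 4.9% = 9.93% / 4.9% = 2.027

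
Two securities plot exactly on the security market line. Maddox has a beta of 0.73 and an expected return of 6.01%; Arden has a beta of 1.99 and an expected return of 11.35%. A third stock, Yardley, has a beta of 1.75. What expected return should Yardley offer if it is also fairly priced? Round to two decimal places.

10.33%

MRP (SML slope) = (11.35% − 6.01%) / (1.99 − 0.73) = 5.34% / 1.26 = 4.2381%
R_f (intercept) = 6.01% − 0.73 × 4.2381% = 2.9162%
E(R_Yardley) = R_f + β × MRP = 2.9162% + 1.75 × 4.2381% = 10.33%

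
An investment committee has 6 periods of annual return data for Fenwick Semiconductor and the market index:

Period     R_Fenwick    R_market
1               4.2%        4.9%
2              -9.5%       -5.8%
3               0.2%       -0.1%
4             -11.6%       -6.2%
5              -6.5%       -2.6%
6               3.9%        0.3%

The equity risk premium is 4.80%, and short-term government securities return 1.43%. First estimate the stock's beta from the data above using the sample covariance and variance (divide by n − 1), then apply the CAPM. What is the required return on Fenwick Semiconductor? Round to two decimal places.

8.81%

Mean R_i = (4.2 − 9.5 + 0.2 − 11.6 − 6.5 + 3.9) / 6 = -3.2167%
Mean R_m = (4.9 − 5.8 − 0.1 − 6.2 − 2.6 + 0.3) / 6 = -1.5833%
Σ(R_i − R̄_i)(R_m − R̄_m) = 135.0917  ⇒  Cov = 135.0917 / 5 = 27.0183
Σ(R_m − R̄_m)² = 87.9083  ⇒  Var(R_m) = 87.9083 / 5 = 17.5817
β = Cov / Var(R_m) = 27.0183 / 17.5817 = 1.5367
E(R) = R_f + β × MRP = 1.43% + 1.5367 × 4.80% = 8.81%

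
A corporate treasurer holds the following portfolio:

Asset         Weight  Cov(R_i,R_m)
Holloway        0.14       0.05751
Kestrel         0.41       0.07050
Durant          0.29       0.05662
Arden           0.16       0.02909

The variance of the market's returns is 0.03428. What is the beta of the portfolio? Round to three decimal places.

β_Holloway = 0.05751 / 0.03428 = 1.6777
β_Kestrel = 0.07050 / 0.03428 = 2.0566
β_Durant = 0.05662 / 0.03428 = 1.6517
β_Arden = 0.02909 / 0.03428 = 0.8486
β_P = Σ w_i β_i = 0.14×1.6777 + 0.41×2.0566 + 0.29×1.6517 + 0.16×0.8486 = 1.6929

1.693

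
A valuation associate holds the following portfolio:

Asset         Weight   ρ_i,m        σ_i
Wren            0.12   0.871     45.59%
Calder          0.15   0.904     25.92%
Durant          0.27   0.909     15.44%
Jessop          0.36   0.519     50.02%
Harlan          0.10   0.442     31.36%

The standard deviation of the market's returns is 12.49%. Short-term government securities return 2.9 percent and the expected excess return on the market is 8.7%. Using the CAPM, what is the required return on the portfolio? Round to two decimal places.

18.78%

β_Wren = 0.871 × 45.59% / 12.49% = 3.1793
β_Calder = 0.904 × 25.92% / 12.49% = 1.8760
β_Durant = 0.909 × 15.44% / 12.49% = 1.1237
β_Jessop = 0.519 × 50.02% / 12.49% = 2.0785
β_Harlan = 0.442 × 31.36% / 12.49% = 1.1098
β_P = Σ w_i β_i = 0.12×3.1793 + 0.15×1.8760 + 0.27×1.1237 + 0.36×2.0785 + 0.10×1.1098 = 1.8256
E(R_P) = R_f + β_P × MRP = 2.9% + 1.8256 × 8.7% = 18.78%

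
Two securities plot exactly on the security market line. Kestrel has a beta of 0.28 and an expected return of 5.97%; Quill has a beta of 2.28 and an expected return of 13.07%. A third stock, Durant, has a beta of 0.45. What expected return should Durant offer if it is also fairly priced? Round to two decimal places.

MRP (SML slope) = (13.07% − 5.97%) / (2.28 − 0.28) = 7.10% / 2.00 = 3.5500%
R_f (intercept) = 5.97% − 0.28 × 3.5500% = 4.9760%
E(R_Durant) = R_f + β × MRP = 4.9760% + 0.45 × 3.5500% = 6.57%

6.57%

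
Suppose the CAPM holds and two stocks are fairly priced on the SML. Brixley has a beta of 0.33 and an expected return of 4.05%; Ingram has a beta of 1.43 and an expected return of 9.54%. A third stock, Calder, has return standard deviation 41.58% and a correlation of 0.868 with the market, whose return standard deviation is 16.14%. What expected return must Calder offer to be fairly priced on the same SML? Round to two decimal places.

MRP = (9.54% − 4.05%) / (1.43 − 0.33) = 4.9909%
R_f = 4.05% − 0.33 × 4.9909% = 2.4030%
β_Calder = ρ·σ_i/σ_m = 0.868 × 41.58 / 16.14 = 2.2361
E(R_Calder) = R_f + β × MRP = 2.4030% + 2.2361 × 4.9909% = 13.56%

13.56%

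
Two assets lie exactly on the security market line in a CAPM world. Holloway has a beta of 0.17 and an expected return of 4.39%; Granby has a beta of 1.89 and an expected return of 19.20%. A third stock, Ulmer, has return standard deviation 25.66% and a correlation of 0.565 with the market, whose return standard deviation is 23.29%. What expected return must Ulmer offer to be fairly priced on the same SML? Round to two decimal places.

8.29%

MRP = (19.20% − 4.39%) / (1.89 − 0.17) = 8.6105%
R_f = 4.39% − 0.17 × 8.6105% = 2.9262%
β_Ulmer = ρ·σ_i/σ_m = 0.565 × 25.66 / 23.29 = 0.6225
E(R_Ulmer) = R_f + β × MRP = 2.9262% + 0.6225 × 8.6105% = 8.29%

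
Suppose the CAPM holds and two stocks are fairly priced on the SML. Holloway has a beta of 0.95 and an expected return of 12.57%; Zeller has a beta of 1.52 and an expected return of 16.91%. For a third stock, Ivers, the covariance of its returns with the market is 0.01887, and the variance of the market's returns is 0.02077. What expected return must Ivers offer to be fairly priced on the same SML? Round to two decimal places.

MRP = (16.91% − 12.57%) / (1.52 − 0.95) = 7.6140%
R_f = 12.57% − 0.95 × 7.6140% = 5.3367%
β_Ivers = Cov / Var(R_m) = 0.01887 / 0.02077 = 0.9085
E(R_Ivers) = R_f + β × MRP = 5.3367% + 0.9085 × 7.6140% = 12.25%

12.25%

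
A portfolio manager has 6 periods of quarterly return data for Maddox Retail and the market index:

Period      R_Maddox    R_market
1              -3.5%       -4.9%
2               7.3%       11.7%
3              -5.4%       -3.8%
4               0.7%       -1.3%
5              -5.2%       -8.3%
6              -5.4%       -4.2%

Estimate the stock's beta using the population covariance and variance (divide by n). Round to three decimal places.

Mean R_i = (-3.5 + 7.3 − 5.4 + 0.7 − 5.2 − 5.4) / 6 = -1.9167%
Mean R_m = (-4.9 + 11.7 − 3.8 − 1.3 − 8.3 − 4.2) / 6 = -1.8000%
Σ(R_i − R̄_i)(R_m − R̄_m) = 167.3100  ⇒  Cov = 167.3100 / 6 = 27.8850
Σ(R_m − R̄_m)² = 244.1200  ⇒  Var(R_m) = 244.1200 / 6 = 40.6867
β = Cov / Var(R_m) = 27.8850 / 40.6867 = 0.6854

0.685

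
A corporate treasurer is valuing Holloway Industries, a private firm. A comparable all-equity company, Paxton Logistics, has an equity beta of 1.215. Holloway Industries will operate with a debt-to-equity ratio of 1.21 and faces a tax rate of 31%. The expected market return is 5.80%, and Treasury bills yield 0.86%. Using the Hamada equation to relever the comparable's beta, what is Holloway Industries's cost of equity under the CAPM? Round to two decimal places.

11.87%

β_L = β_U × [1 + (1 − t)(D/E)] = 1.215 × [1 + (1 − 0.31) × 1.21]
    = 1.215 × [1 + 0.69 × 1.21] = 1.215 × 1.8349 = 2.2294
MRP = 5.80% − 0.86% = 4.94%
E(R) = R_f + β_L × MRP = 0.86% + 2.2294 × 4.94% = 11.87%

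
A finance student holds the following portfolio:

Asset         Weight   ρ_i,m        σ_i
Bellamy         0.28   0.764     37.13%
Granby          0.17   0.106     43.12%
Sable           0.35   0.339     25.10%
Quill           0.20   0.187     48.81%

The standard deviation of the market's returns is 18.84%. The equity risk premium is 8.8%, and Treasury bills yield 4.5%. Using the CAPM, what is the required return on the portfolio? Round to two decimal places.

10.82%

β_Bellamy = 0.764 × 37.13% / 18.84% = 1.5057
β_Granby = 0.106 × 43.12% / 18.84% = 0.2426
β_Sable = 0.339 × 25.10% / 18.84% = 0.4516
β_Quill = 0.187 × 48.81% / 18.84% = 0.4845
β_P = Σ w_i β_i = 0.28×1.5057 + 0.17×0.2426 + 0.35×0.4516 + 0.20×0.4845 = 0.7178
E(R_P) = R_f + β_P × MRP = 4.5% + 0.7178 × 8.8% = 10.82%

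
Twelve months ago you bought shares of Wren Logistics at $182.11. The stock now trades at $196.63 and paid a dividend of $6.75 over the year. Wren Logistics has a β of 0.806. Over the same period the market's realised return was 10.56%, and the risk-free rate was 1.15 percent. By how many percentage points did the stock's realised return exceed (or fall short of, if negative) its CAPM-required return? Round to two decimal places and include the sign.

Realised HPR = (P1 + D1 − P0) / P0 = (196.63 + 6.75 − 182.11) / 182.11 = 21.27 / 182.11 = 11.6798%
MRP = 10.56% − 1.15% = 9.41%
CAPM required = R_f + β·MRP = 1.15% + 0.806 × 9.41% = 8.73446%
α = realised − required = 11.6798% − 8.73446% = +2.95%

+2.95%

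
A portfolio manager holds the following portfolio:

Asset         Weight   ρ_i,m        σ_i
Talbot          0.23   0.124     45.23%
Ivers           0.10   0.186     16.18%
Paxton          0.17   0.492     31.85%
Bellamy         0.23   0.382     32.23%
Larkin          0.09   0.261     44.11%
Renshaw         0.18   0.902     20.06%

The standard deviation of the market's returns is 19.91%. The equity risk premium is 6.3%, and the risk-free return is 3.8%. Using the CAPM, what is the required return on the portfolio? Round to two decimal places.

β_Talbot = 0.124 × 45.23% / 19.91% = 0.2817
β_Ivers = 0.186 × 16.18% / 19.91% = 0.1512
β_Paxton = 0.492 × 31.85% / 19.91% = 0.7871
β_Bellamy = 0.382 × 32.23% / 19.91% = 0.6184
β_Larkin = 0.261 × 44.11% / 19.91% = 0.5782
β_Renshaw = 0.902 × 20.06% / 19.91% = 0.9088
β_P = Σ w_i β_i = 0.23×0.2817 + 0.10×0.1512 + 0.17×0.7871 + 0.23×0.6184 + 0.09×0.5782 + 0.18×0.9088 = 0.5716
E(R_P) = R_f + β_P × MRP = 3.8% + 0.5716 × 6.3% = 7.40%

7.40%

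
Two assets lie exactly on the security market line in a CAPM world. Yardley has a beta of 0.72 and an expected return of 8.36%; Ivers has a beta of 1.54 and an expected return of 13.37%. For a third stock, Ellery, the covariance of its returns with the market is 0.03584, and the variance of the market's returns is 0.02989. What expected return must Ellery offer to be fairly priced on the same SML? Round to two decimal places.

MRP = (13.37% − 8.36%) / (1.54 − 0.72) = 6.1098%
R_f = 8.36% − 0.72 × 6.1098% = 3.9609%
β_Ellery = Cov / Var(R_m) = 0.03584 / 0.02989 = 1.1991
E(R_Ellery) = R_f + β × MRP = 3.9609% + 1.1991 × 6.1098% = 11.29%

11.29%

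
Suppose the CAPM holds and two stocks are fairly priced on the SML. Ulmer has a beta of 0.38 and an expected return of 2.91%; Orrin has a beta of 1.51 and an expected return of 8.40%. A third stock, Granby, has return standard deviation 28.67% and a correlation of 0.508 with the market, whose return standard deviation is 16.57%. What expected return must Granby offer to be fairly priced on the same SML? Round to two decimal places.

MRP = (8.40% − 2.91%) / (1.51 − 0.38) = 4.8584%
R_f = 2.91% − 0.38 × 4.8584% = 1.0638%
β_Granby = ρ·σ_i/σ_m = 0.508 × 28.67 / 16.57 = 0.8790
E(R_Granby) = R_f + β × MRP = 1.0638% + 0.8790 × 4.8584% = 5.33%

5.33%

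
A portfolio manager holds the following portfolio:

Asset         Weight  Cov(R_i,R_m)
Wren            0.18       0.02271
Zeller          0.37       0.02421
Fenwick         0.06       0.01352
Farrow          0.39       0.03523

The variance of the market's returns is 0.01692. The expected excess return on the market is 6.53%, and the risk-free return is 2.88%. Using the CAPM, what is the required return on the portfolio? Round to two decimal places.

β_Wren = 0.02271 / 0.01692 = 1.3422
β_Zeller = 0.02421 / 0.01692 = 1.4309
β_Fenwick = 0.01352 / 0.01692 = 0.7991
β_Farrow = 0.03523 / 0.01692 = 2.0822
β_P = Σ w_i β_i = 0.18×1.3422 + 0.37×1.4309 + 0.06×0.7991 + 0.39×2.0822 = 1.6310
E(R_P) = R_f + β_P × MRP = 2.88% + 1.6310 × 6.53% = 13.53%

13.53%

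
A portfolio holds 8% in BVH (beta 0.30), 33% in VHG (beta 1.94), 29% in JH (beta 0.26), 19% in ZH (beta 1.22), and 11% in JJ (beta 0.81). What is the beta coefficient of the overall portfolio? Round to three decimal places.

β_P = Σ w_i β_i = 0.08×0.30 + 0.33×1.94 + 0.29×0.26 + 0.19×1.22 + 0.11×0.81 = 1.0605

1.061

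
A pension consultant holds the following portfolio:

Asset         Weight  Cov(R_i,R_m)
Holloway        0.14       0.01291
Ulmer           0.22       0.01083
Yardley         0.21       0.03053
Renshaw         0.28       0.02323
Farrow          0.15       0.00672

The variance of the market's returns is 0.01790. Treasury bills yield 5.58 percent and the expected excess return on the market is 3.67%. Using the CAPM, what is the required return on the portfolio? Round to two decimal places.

9.29%

β_Holloway = 0.01291 / 0.01790 = 0.7212
β_Ulmer = 0.01083 / 0.01790 = 0.6050
β_Yardley = 0.03053 / 0.01790 = 1.7056
β_Renshaw = 0.02323 / 0.01790 = 1.2978
β_Farrow = 0.00672 / 0.01790 = 0.3754
β_P = Σ w_i β_i = 0.14×0.7212 + 0.22×0.6050 + 0.21×1.7056 + 0.28×1.2978 + 0.15×0.3754 = 1.0119
E(R_P) = R_f + β_P × MRP = 5.58% + 1.0119 × 3.67% = 9.29%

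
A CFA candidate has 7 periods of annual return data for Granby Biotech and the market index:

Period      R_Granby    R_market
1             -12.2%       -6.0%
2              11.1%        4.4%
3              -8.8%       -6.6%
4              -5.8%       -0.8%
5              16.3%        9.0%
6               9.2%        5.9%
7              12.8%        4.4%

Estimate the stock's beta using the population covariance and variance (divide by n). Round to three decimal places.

1.862

Mean R_i = (-12.2 + 11.1 − 8.8 − 5.8 + 16.3 + 9.2 + 12.8) / 7 = 3.2286%
Mean R_m = (-6.0 + 4.4 − 6.6 − 0.8 + 9.0 + 5.9 + 4.4) / 7 = 1.4714%
Σ(R_i − R̄_i)(R_m − R̄_m) = 408.8057  ⇒  Cov = 408.8057 / 7 = 58.4008
Σ(R_m − R̄_m)² = 219.5743  ⇒  Var(R_m) = 219.5743 / 7 = 31.3678
β = Cov / Var(R_m) = 58.4008 / 31.3678 = 1.8618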